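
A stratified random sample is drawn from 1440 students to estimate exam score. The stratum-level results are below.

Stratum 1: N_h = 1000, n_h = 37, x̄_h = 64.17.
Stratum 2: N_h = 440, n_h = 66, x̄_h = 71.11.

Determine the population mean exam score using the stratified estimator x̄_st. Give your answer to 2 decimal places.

N = Σ N_h = 1440. Stratum weights W_h = N_h/N.
x̄_st = (1000·64.17 + 440·71.11) / 1440 = 66.2906

x̄_st ≈ 66.29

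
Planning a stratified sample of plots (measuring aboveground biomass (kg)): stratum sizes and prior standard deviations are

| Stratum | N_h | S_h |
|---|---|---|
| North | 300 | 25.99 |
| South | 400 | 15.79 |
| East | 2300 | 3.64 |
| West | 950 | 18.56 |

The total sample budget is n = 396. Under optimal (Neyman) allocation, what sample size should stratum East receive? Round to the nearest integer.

Neyman allocation: n_h = n · N_h S_h / Σ N_i S_i, with n = 396.
  stratum North: N_h·S_h = 300·25.99 = 7797.00
  stratum South: N_h·S_h = 400·15.79 = 6316.00
  stratum East: N_h·S_h = 2300·3.64 = 8372.00
  stratum West: N_h·S_h = 950·18.56 = 17632.00
Σ N_h S_h = 40117.00
n for stratum East = 396·8372.00/40117.00 = 82.641 → 83

83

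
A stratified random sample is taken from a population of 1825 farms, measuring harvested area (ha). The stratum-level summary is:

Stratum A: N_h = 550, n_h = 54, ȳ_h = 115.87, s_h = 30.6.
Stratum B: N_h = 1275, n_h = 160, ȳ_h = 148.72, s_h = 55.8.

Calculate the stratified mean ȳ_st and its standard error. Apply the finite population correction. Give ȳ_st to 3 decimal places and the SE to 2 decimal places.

ȳ_st = Σ W_h ȳ_h = (550·115.87 + 1275·148.72)/1825 = 138.82000
V̂(ȳ_st) = Σ W_h² (1 − n_h/N_h) s_h²/n_h, with W_h = N_h/N and N = 1825:
  stratum A: (550/1825)²·(1 − 54/550)·30.6²/54 = 1.42026
  stratum B: (1275/1825)²·(1 − 160/1275)·55.8²/160 = 8.3063
V̂(ȳ_st) = 9.72656
SE(ȳ_st) = √9.72656 = 3.11874

ȳ_st ≈ 138.820, SE ≈ 3.12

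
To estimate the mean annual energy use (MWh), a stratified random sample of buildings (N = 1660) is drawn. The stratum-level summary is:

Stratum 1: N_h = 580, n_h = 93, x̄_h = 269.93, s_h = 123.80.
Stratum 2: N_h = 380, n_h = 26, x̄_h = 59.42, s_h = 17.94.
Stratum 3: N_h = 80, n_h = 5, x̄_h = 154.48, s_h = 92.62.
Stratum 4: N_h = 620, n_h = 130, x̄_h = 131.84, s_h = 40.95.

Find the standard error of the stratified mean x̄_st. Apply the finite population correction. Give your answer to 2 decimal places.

SE(x̄_st) ≈ 4.76

V̂(x̄_st) = Σ W_h² (1 − n_h/N_h) s_h²/n_h, with W_h = N_h/N and N = 1660:
  stratum 1: (580/1660)²·(1 − 93/580)·123.80²/93 = 16.8927
  stratum 2: (380/1660)²·(1 − 26/380)·17.94²/26 = 0.604286
  stratum 3: (80/1660)²·(1 − 5/80)·92.62²/5 = 3.73572
  stratum 4: (620/1660)²·(1 − 130/620)·40.95²/130 = 1.42212
V̂(x̄_st) = 22.6548
SE(x̄_st) = √22.6548 = 4.75971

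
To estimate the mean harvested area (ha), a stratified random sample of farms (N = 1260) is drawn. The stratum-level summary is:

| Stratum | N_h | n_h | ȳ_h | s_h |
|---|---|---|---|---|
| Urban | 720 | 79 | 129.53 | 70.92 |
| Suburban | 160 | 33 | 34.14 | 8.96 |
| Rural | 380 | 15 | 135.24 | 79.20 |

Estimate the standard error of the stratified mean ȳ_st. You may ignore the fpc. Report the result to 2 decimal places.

SE(ȳ_st) ≈ 7.67

V̂(ȳ_st) = Σ W_h² s_h²/n_h, with W_h = N_h/N and N = 1260:
  stratum Urban: (720/1260)²·70.92²/79 = 20.789
  stratum Suburban: (160/1260)²·8.96²/33 = 0.0392284
  stratum Rural: (380/1260)²·79.20²/15 = 38.0352
V̂(ȳ_st) = 58.8634
SE(ȳ_st) = √58.8634 = 7.67225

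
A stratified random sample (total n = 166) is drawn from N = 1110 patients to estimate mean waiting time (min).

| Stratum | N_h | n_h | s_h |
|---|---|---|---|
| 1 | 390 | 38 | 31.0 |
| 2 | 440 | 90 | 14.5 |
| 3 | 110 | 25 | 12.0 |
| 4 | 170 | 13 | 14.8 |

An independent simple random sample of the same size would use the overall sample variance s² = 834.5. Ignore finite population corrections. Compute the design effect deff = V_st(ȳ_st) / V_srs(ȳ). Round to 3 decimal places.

deff ≈ 0.784

V̂(ȳ_st) = Σ W_h² s_h²/n_h, with W_h = N_h/N and N = 1110:
  stratum 1: (390/1110)²·31.0²/38 = 3.12193
  stratum 2: (440/1110)²·14.5²/90 = 0.367073
  stratum 3: (110/1110)²·12.0²/25 = 0.0565668
  stratum 4: (170/1110)²·14.8²/13 = 0.395214
V_st = 3.94078
V_srs = s²/n = 834.5/166 = 5.02711
deff = V_st / V_srs = 3.94078/5.02711 = 0.7839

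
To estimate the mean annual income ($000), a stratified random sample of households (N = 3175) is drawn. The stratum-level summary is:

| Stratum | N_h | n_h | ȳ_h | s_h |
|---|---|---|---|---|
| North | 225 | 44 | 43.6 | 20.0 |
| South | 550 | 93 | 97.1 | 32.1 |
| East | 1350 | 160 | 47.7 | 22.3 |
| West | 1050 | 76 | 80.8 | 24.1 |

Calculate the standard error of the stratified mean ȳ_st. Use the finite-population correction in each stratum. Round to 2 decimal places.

SE(ȳ_st) ≈ 1.26

V̂(ȳ_st) = Σ W_h² (1 − n_h/N_h) s_h²/n_h, with W_h = N_h/N and N = 3175:
  stratum North: (225/3175)²·(1 − 44/225)·20.0²/44 = 0.0367266
  stratum South: (550/3175)²·(1 − 93/550)·32.1²/93 = 0.27626
  stratum East: (1350/3175)²·(1 − 160/1350)·22.3²/160 = 0.495317
  stratum West: (1050/3175)²·(1 − 76/1050)·24.1²/76 = 0.775321
V̂(ȳ_st) = 1.58362
SE(ȳ_st) = √1.58362 = 1.25842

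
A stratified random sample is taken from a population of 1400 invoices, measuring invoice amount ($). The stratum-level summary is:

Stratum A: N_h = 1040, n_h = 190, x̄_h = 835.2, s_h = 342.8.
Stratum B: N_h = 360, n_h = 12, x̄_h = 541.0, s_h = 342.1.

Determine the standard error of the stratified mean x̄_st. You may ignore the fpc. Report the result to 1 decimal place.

SE(x̄_st) ≈ 31.4

V̂(x̄_st) = Σ W_h² s_h²/n_h, with W_h = N_h/N and N = 1400:
  stratum A: (1040/1400)²·342.8²/190 = 341.302
  stratum B: (360/1400)²·342.1²/12 = 644.872
V̂(x̄_st) = 986.174
SE(x̄_st) = √986.174 = 31.4034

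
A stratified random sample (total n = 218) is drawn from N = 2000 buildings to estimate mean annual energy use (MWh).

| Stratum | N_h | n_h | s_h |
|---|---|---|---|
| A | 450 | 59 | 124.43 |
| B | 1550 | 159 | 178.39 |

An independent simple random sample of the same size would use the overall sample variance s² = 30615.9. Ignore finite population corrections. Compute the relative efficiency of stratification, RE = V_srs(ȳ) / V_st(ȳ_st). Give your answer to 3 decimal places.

V̂(ȳ_st) = Σ W_h² s_h²/n_h, with W_h = N_h/N and N = 2000:
  stratum A: (450/2000)²·124.43²/59 = 13.2851
  stratum B: (1550/2000)²·178.39²/159 = 120.212
V_st = 133.497
V_srs = s²/n = 30615.9/218 = 140.44
Relative efficiency = V_srs / V_st = 140.44/133.497 = 1.0520

RE ≈ 1.052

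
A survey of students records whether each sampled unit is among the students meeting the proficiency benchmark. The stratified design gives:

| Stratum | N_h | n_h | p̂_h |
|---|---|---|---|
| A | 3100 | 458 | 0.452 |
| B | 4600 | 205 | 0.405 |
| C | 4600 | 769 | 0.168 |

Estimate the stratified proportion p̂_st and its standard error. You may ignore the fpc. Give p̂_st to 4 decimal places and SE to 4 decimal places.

p̂_st ≈ 0.3282, SE ≈ 0.0150

N = 12300; stratum weights W_h = N_h/N.
p̂_st = Σ W_h p̂_h = (3100·0.452 + 4600·0.405 + 4600·0.168)/12300 = 0.32821
V̂(p̂_st) = Σ W_h² p̂_h(1−p̂_h)/(n_h−1):
  stratum A: (3100/12300)²·0.452·0.548/457 = 3.44283e-05
  stratum B: (4600/12300)²·0.405·0.595/204 = 0.000165214
  stratum C: (4600/12300)²·0.168·0.832/768 = 2.54552e-05
V̂(p̂_st) = 0.000225098; SE = √V̂ = 0.0150033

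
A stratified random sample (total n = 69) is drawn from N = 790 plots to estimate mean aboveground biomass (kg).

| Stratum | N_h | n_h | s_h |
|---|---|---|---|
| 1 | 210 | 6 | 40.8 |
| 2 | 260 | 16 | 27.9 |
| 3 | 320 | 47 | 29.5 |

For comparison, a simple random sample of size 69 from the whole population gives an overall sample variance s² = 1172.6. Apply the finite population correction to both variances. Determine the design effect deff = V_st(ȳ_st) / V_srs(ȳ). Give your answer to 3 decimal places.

deff ≈ 1.714

V̂(ȳ_st) = Σ W_h² (1 − n_h/N_h) s_h²/n_h, with W_h = N_h/N and N = 790:
  stratum 1: (210/790)²·(1 − 6/210)·40.8²/6 = 19.0443
  stratum 2: (260/790)²·(1 − 16/260)·27.9²/16 = 4.94535
  stratum 3: (320/790)²·(1 − 47/320)·29.5²/47 = 2.59182
V_st = 26.5814
V_srs = (1 − 69/790)·1172.6/69 = 15.5099
deff = V_st / V_srs = 26.5814/15.5099 = 1.7138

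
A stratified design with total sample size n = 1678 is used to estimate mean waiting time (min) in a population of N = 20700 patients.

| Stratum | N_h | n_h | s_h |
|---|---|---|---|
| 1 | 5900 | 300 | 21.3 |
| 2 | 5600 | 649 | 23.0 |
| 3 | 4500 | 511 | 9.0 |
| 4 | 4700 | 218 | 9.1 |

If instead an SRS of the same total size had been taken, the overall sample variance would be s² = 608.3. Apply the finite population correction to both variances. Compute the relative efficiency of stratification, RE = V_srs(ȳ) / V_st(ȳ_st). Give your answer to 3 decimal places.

V̂(ȳ_st) = Σ W_h² (1 − n_h/N_h) s_h²/n_h, with W_h = N_h/N and N = 20700:
  stratum 1: (5900/20700)²·(1 − 300/5900)·21.3²/300 = 0.11661
  stratum 2: (5600/20700)²·(1 − 649/5600)·23.0²/649 = 0.0527413
  stratum 3: (4500/20700)²·(1 − 511/4500)·9.0²/511 = 0.00664049
  stratum 4: (4700/20700)²·(1 − 218/4700)·9.1²/218 = 0.0186748
V_st = 0.194667
V_srs = (1 − 1678/20700)·608.3/1678 = 0.333128
Relative efficiency = V_srs / V_st = 0.333128/0.194667 = 1.7113

RE ≈ 1.711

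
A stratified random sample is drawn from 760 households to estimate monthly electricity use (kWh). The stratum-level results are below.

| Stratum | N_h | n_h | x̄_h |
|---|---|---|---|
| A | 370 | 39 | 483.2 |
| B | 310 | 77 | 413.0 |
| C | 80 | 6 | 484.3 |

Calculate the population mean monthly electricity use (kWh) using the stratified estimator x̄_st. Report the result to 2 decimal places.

x̄_st ≈ 454.68

N = Σ N_h = 760. Stratum weights W_h = N_h/N.
x̄_st = (370·483.2 + 310·413.0 + 80·484.3) / 760 = 454.6816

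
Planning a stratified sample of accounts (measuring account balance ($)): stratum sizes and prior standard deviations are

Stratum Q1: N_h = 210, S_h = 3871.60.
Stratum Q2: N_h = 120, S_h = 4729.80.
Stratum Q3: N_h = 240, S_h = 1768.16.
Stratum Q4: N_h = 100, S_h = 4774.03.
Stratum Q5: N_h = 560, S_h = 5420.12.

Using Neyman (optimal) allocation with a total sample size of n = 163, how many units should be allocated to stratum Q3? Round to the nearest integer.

Neyman allocation: n_h = n · N_h S_h / Σ N_i S_i, with n = 163.
  stratum Q1: N_h·S_h = 210·3871.60 = 813036.00
  stratum Q2: N_h·S_h = 120·4729.80 = 567576.00
  stratum Q3: N_h·S_h = 240·1768.16 = 424358.40
  stratum Q4: N_h·S_h = 100·4774.03 = 477403.00
  stratum Q5: N_h·S_h = 560·5420.12 = 3035267.20
Σ N_h S_h = 5317640.60
n for stratum Q3 = 163·424358.40/5317640.60 = 13.008 → 13

13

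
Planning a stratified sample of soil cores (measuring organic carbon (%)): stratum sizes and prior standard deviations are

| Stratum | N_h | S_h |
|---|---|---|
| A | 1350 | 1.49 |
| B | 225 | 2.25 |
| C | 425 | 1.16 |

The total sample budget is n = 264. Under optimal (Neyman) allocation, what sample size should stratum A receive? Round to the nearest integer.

176

Neyman allocation: n_h = n · N_h S_h / Σ N_i S_i, with n = 264.
  stratum A: N_h·S_h = 1350·1.49 = 2011.50
  stratum B: N_h·S_h = 225·2.25 = 506.25
  stratum C: N_h·S_h = 425·1.16 = 493.00
Σ N_h S_h = 3010.75
n for stratum A = 264·2011.50/3010.75 = 176.380 → 176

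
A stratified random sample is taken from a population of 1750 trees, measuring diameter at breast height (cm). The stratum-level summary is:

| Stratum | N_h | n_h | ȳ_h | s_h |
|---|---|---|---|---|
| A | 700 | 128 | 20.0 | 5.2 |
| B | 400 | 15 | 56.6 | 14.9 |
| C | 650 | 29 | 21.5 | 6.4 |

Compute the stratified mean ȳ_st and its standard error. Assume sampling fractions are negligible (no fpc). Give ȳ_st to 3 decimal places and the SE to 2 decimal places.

ȳ_st ≈ 28.923, SE ≈ 1.00

ȳ_st = Σ W_h ȳ_h = (700·20.0 + 400·56.6 + 650·21.5)/1750 = 28.92286
V̂(ȳ_st) = Σ W_h² s_h²/n_h, with W_h = N_h/N and N = 1750:
  stratum A: (700/1750)²·5.2²/128 = 0.0338
  stratum B: (400/1750)²·14.9²/15 = 0.773259
  stratum C: (650/1750)²·6.4²/29 = 0.194855
V̂(ȳ_st) = 1.00191
SE(ȳ_st) = √1.00191 = 1.00096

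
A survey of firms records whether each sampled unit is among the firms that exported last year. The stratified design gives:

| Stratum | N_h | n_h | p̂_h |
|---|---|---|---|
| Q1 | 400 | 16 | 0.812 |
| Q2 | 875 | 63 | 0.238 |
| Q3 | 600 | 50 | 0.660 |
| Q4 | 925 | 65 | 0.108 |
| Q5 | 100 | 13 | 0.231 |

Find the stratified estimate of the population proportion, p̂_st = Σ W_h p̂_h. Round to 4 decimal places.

N = 2900; stratum weights W_h = N_h/N.
p̂_st = Σ W_h p̂_h = (400·0.812 + 875·0.238 + 600·0.660 + 925·0.108 + 100·0.231)/2900 = 0.36278

p̂_st ≈ 0.3628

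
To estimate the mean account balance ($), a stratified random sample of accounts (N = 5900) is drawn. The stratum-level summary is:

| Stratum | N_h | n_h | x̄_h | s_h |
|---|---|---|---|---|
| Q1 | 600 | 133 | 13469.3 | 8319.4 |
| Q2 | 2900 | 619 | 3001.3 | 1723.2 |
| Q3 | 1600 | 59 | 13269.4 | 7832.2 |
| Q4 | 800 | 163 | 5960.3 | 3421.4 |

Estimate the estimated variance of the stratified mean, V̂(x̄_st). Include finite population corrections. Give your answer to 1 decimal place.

V̂(x̄_st) ≈ 79795.3

V̂(x̄_st) = Σ W_h² (1 − n_h/N_h) s_h²/n_h, with W_h = N_h/N and N = 5900:
  stratum Q1: (600/5900)²·(1 − 133/600)·8319.4²/133 = 4188.87
  stratum Q2: (2900/5900)²·(1 − 619/2900)·1723.2²/619 = 911.591
  stratum Q3: (1600/5900)²·(1 − 59/1600)·7832.2²/59 = 73643.4
  stratum Q4: (800/5900)²·(1 − 163/800)·3421.4²/163 = 1051.35
V̂(x̄_st) = 79795.3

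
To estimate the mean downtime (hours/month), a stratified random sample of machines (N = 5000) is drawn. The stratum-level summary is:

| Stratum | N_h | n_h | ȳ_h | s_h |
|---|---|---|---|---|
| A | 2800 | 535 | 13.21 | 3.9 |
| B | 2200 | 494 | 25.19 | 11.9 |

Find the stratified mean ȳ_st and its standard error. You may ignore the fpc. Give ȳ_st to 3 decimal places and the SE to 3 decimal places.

ȳ_st = Σ W_h ȳ_h = (2800·13.21 + 2200·25.19)/5000 = 18.48120
V̂(ȳ_st) = Σ W_h² s_h²/n_h, with W_h = N_h/N and N = 5000:
  stratum A: (2800/5000)²·3.9²/535 = 0.00891562
  stratum B: (2200/5000)²·11.9²/494 = 0.0554974
V̂(ȳ_st) = 0.064413
SE(ȳ_st) = √0.064413 = 0.253797

ȳ_st ≈ 18.481, SE ≈ 0.254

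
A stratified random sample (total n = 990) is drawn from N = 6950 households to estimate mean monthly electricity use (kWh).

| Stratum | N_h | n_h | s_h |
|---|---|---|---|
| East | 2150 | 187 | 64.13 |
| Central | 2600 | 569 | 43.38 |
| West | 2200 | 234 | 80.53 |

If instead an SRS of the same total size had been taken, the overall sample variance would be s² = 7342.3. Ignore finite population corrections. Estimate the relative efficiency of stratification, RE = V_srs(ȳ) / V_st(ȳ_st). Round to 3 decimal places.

V̂(ȳ_st) = Σ W_h² s_h²/n_h, with W_h = N_h/N and N = 6950:
  stratum East: (2150/6950)²·64.13²/187 = 2.10469
  stratum Central: (2600/6950)²·43.38²/569 = 0.462854
  stratum West: (2200/6950)²·80.53²/234 = 2.777
V_st = 5.34454
V_srs = s²/n = 7342.3/990 = 7.41646
Relative efficiency = V_srs / V_st = 7.41646/5.34454 = 1.3877

RE ≈ 1.388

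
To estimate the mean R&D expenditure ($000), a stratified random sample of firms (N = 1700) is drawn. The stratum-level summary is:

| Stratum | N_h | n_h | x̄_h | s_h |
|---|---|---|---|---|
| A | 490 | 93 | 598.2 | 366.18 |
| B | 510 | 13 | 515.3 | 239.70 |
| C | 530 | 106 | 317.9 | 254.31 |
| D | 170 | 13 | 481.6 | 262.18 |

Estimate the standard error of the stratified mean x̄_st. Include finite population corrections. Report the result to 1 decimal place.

SE(x̄_st) ≈ 24.1

V̂(x̄_st) = Σ W_h² (1 − n_h/N_h) s_h²/n_h, with W_h = N_h/N and N = 1700:
  stratum A: (490/1700)²·(1 − 93/490)·366.18²/93 = 97.0499
  stratum B: (510/1700)²·(1 − 13/510)·239.70²/13 = 387.634
  stratum C: (530/1700)²·(1 − 106/530)·254.31²/106 = 47.4422
  stratum D: (170/1700)²·(1 − 13/170)·262.18²/13 = 48.8322
V̂(x̄_st) = 580.958
SE(x̄_st) = √580.958 = 24.1031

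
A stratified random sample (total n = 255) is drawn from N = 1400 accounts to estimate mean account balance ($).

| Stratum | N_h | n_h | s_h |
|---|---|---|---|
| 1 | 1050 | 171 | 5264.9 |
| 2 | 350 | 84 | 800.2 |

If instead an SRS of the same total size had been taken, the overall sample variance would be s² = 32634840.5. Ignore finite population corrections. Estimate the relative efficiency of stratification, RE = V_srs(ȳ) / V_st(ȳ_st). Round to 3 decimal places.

V̂(ȳ_st) = Σ W_h² s_h²/n_h, with W_h = N_h/N and N = 1400:
  stratum 1: (1050/1400)²·5264.9²/171 = 91181.5
  stratum 2: (350/1400)²·800.2²/84 = 476.429
V_st = 91657.9
V_srs = s²/n = 32634840.5/255 = 127980
Relative efficiency = V_srs / V_st = 127980/91657.9 = 1.3963

RE ≈ 1.396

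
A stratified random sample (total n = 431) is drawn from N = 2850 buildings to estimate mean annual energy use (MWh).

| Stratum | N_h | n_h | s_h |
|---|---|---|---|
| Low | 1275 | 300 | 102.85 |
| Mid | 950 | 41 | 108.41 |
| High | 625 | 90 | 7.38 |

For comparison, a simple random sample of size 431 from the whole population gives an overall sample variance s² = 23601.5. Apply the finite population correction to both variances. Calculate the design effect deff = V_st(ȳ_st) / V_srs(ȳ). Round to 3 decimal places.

V̂(ȳ_st) = Σ W_h² (1 − n_h/N_h) s_h²/n_h, with W_h = N_h/N and N = 2850:
  stratum Low: (1275/2850)²·(1 − 300/1275)·102.85²/300 = 5.3965
  stratum Mid: (950/2850)²·(1 − 41/950)·108.41²/41 = 30.4756
  stratum High: (625/2850)²·(1 − 90/625)·7.38²/90 = 0.0249123
V_st = 35.897
V_srs = (1 − 431/2850)·23601.5/431 = 46.4786
deff = V_st / V_srs = 35.897/46.4786 = 0.7723

deff ≈ 0.772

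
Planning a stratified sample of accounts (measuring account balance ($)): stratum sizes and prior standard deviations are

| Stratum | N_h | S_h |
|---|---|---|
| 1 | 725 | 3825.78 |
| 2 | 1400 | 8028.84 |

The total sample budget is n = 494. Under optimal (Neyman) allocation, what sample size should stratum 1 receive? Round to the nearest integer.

98

Neyman allocation: n_h = n · N_h S_h / Σ N_i S_i, with n = 494.
  stratum 1: N_h·S_h = 725·3825.78 = 2773690.50
  stratum 2: N_h·S_h = 1400·8028.84 = 11240376.00
Σ N_h S_h = 14014066.50
n for stratum 1 = 494·2773690.50/14014066.50 = 97.773 → 98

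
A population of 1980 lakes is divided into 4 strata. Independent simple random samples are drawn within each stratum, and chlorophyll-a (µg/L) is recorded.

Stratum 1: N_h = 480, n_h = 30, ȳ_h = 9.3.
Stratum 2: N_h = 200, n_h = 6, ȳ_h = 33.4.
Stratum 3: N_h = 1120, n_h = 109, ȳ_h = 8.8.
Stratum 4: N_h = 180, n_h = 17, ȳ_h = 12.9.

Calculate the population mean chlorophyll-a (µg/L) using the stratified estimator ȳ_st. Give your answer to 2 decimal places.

N = Σ N_h = 1980. Stratum weights W_h = N_h/N.
ȳ_st = (480·9.3 + 200·33.4 + 1120·8.8 + 180·12.9) / 1980 = 11.7788

ȳ_st ≈ 11.78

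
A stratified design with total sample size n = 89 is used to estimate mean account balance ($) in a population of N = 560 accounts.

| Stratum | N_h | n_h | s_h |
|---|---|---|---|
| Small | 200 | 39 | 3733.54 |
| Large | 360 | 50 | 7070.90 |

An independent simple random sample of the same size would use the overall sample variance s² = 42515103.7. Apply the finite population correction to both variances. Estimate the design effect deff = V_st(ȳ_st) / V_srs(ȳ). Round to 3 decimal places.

V̂(ȳ_st) = Σ W_h² (1 − n_h/N_h) s_h²/n_h, with W_h = N_h/N and N = 560:
  stratum Small: (200/560)²·(1 − 39/200)·3733.54²/39 = 36699.2
  stratum Large: (360/560)²·(1 − 50/360)·7070.90²/50 = 355850
V_st = 392550
V_srs = (1 − 89/560)·42515103.7/89 = 401778
deff = V_st / V_srs = 392550/401778 = 0.9770

deff ≈ 0.977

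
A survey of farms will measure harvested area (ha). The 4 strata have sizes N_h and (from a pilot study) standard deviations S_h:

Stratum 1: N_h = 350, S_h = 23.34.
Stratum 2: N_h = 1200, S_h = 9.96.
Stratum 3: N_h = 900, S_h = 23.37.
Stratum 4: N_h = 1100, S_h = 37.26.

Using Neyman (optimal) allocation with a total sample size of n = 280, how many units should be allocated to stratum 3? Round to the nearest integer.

Neyman allocation: n_h = n · N_h S_h / Σ N_i S_i, with n = 280.
  stratum 1: N_h·S_h = 350·23.34 = 8169.00
  stratum 2: N_h·S_h = 1200·9.96 = 11952.00
  stratum 3: N_h·S_h = 900·23.37 = 21033.00
  stratum 4: N_h·S_h = 1100·37.26 = 40986.00
Σ N_h S_h = 82140.00
n for stratum 3 = 280·21033.00/82140.00 = 71.698 → 72

72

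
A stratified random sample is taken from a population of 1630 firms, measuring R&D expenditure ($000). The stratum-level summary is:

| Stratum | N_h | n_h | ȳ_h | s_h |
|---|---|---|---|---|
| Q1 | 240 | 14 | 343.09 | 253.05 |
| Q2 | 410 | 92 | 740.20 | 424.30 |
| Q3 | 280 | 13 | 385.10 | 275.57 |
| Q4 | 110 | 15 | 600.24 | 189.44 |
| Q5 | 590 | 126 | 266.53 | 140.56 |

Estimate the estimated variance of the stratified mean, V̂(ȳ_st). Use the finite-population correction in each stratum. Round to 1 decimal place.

V̂(ȳ_st) = Σ W_h² (1 − n_h/N_h) s_h²/n_h, with W_h = N_h/N and N = 1630:
  stratum Q1: (240/1630)²·(1 − 14/240)·253.05²/14 = 93.3747
  stratum Q2: (410/1630)²·(1 − 92/410)·424.30²/92 = 96.0271
  stratum Q3: (280/1630)²·(1 − 13/280)·275.57²/13 = 164.367
  stratum Q4: (110/1630)²·(1 − 15/110)·189.44²/15 = 9.41008
  stratum Q5: (590/1630)²·(1 − 126/590)·140.56²/126 = 16.1565
V̂(ȳ_st) = 379.335

V̂(ȳ_st) ≈ 379.3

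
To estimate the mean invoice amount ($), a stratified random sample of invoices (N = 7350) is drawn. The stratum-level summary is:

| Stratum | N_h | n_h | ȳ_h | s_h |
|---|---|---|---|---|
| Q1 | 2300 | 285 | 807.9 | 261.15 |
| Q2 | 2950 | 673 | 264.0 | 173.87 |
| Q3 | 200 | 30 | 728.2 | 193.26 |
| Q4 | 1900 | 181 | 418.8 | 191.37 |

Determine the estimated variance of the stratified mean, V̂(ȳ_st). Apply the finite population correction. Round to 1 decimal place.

V̂(ȳ_st) = Σ W_h² (1 − n_h/N_h) s_h²/n_h, with W_h = N_h/N and N = 7350:
  stratum Q1: (2300/7350)²·(1 − 285/2300)·261.15²/285 = 20.5288
  stratum Q2: (2950/7350)²·(1 − 673/2950)·173.87²/673 = 5.58528
  stratum Q3: (200/7350)²·(1 − 30/200)·193.26²/30 = 0.78355
  stratum Q4: (1900/7350)²·(1 − 181/1900)·191.37²/181 = 12.2327
V̂(ȳ_st) = 39.1304

V̂(ȳ_st) ≈ 39.1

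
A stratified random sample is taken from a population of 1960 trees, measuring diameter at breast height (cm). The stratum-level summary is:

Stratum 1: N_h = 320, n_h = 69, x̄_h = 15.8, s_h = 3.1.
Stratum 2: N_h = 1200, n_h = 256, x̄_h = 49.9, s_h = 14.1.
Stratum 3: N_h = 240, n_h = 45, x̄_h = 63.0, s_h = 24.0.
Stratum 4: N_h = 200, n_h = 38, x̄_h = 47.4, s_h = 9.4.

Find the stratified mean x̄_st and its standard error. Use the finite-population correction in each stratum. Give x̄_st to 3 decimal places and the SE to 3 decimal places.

x̄_st ≈ 45.682, SE ≈ 0.638

x̄_st = Σ W_h x̄_h = (320·15.8 + 1200·49.9 + 240·63.0 + 200·47.4)/1960 = 45.68163
V̂(x̄_st) = Σ W_h² (1 − n_h/N_h) s_h²/n_h, with W_h = N_h/N and N = 1960:
  stratum 1: (320/1960)²·(1 − 69/320)·3.1²/69 = 0.00291196
  stratum 2: (1200/1960)²·(1 − 256/1200)·14.1²/256 = 0.229002
  stratum 3: (240/1960)²·(1 − 45/240)·24.0²/45 = 0.155935
  stratum 4: (200/1960)²·(1 − 38/200)·9.4²/38 = 0.0196112
V̂(x̄_st) = 0.40746
SE(x̄_st) = √0.40746 = 0.638326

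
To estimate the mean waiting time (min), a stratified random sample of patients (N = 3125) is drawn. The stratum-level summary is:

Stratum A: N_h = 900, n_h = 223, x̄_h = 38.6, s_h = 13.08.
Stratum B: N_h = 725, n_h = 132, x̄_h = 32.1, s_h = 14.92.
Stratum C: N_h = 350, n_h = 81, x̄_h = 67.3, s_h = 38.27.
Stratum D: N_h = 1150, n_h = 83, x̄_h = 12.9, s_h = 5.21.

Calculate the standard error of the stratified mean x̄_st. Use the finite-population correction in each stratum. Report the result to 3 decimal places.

SE(x̄_st) ≈ 0.581

V̂(x̄_st) = Σ W_h² (1 − n_h/N_h) s_h²/n_h, with W_h = N_h/N and N = 3125:
  stratum A: (900/3125)²·(1 − 223/900)·13.08²/223 = 0.0478676
  stratum B: (725/3125)²·(1 − 132/725)·14.92²/132 = 0.0742431
  stratum C: (350/3125)²·(1 − 81/350)·38.27²/81 = 0.174322
  stratum D: (1150/3125)²·(1 − 83/1150)·5.21²/83 = 0.0410922
V̂(x̄_st) = 0.337525
SE(x̄_st) = √0.337525 = 0.580969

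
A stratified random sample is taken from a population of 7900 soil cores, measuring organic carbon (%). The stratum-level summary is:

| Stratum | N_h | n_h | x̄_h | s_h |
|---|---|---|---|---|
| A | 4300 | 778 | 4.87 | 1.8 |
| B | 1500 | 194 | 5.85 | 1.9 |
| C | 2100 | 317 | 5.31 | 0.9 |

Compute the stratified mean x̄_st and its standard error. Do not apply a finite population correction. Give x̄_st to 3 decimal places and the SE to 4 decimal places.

x̄_st = Σ W_h x̄_h = (4300·4.87 + 1500·5.85 + 2100·5.31)/7900 = 5.17304
V̂(x̄_st) = Σ W_h² s_h²/n_h, with W_h = N_h/N and N = 7900:
  stratum A: (4300/7900)²·1.8²/778 = 0.00123381
  stratum B: (1500/7900)²·1.9²/194 = 0.000670863
  stratum C: (2100/7900)²·0.9²/317 = 0.000180555
V̂(x̄_st) = 0.00208523
SE(x̄_st) = √0.00208523 = 0.0456643

x̄_st ≈ 5.173, SE ≈ 0.0457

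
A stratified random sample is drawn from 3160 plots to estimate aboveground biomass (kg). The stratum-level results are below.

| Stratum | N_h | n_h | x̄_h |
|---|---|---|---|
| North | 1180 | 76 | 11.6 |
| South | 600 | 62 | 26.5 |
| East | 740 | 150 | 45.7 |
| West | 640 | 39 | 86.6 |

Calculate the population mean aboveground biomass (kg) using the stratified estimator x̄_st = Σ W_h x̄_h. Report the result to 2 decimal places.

N = Σ N_h = 3160. Stratum weights W_h = N_h/N.
x̄_st = (1180·11.6 + 600·26.5 + 740·45.7 + 640·86.6) / 3160 = 37.6044

x̄_st ≈ 37.60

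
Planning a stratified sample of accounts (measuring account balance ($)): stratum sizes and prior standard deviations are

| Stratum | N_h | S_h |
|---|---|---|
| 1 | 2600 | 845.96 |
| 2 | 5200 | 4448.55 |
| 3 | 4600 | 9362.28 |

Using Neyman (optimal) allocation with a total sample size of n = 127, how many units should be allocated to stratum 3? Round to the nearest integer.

80

Neyman allocation: n_h = n · N_h S_h / Σ N_i S_i, with n = 127.
  stratum 1: N_h·S_h = 2600·845.96 = 2199496.00
  stratum 2: N_h·S_h = 5200·4448.55 = 23132460.00
  stratum 3: N_h·S_h = 4600·9362.28 = 43066488.00
Σ N_h S_h = 68398444.00
n for stratum 3 = 127·43066488.00/68398444.00 = 79.964 → 80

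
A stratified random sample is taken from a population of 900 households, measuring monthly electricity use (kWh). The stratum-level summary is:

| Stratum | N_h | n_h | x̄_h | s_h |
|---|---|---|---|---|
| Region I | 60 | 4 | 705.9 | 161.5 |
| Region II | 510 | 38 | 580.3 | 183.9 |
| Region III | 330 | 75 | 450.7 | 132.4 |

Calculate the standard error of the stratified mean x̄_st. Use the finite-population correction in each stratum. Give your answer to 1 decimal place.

V̂(x̄_st) = Σ W_h² (1 − n_h/N_h) s_h²/n_h, with W_h = N_h/N and N = 900:
  stratum Region I: (60/900)²·(1 − 4/60)·161.5²/4 = 27.0483
  stratum Region II: (510/900)²·(1 − 38/510)·183.9²/38 = 264.489
  stratum Region III: (330/900)²·(1 − 75/330)·132.4²/75 = 24.282
V̂(x̄_st) = 315.819
SE(x̄_st) = √315.819 = 17.7713

SE(x̄_st) ≈ 17.8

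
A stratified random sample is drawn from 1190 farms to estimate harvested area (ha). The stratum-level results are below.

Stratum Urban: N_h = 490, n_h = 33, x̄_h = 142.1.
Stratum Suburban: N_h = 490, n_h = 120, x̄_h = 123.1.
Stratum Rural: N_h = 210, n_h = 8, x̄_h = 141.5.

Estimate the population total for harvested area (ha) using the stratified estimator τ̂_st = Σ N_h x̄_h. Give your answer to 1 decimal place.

τ̂_st ≈ 159663.0

τ̂_st = Σ N_h x̄_h = 490·142.1 + 490·123.1 + 210·141.5 = 159663.0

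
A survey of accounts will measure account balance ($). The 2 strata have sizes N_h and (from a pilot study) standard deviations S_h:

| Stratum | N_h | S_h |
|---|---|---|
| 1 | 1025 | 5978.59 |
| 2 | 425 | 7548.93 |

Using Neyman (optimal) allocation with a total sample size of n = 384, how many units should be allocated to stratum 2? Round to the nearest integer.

132

Neyman allocation: n_h = n · N_h S_h / Σ N_i S_i, with n = 384.
  stratum 1: N_h·S_h = 1025·5978.59 = 6128054.75
  stratum 2: N_h·S_h = 425·7548.93 = 3208295.25
Σ N_h S_h = 9336350.00
n for stratum 2 = 384·3208295.25/9336350.00 = 131.956 → 132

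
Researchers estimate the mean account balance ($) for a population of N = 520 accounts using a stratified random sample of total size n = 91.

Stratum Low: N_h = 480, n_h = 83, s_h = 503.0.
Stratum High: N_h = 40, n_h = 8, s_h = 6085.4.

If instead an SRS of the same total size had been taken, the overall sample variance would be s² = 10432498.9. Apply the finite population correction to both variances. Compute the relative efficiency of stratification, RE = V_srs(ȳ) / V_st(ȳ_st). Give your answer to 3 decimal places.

V̂(ȳ_st) = Σ W_h² (1 − n_h/N_h) s_h²/n_h, with W_h = N_h/N and N = 520:
  stratum Low: (480/520)²·(1 − 83/480)·503.0²/83 = 2148.24
  stratum High: (40/520)²·(1 − 8/40)·6085.4²/8 = 21912.5
V_st = 24060.7
V_srs = (1 − 91/520)·10432498.9/91 = 94580.3
Relative efficiency = V_srs / V_st = 94580.3/24060.7 = 3.9309

RE ≈ 3.931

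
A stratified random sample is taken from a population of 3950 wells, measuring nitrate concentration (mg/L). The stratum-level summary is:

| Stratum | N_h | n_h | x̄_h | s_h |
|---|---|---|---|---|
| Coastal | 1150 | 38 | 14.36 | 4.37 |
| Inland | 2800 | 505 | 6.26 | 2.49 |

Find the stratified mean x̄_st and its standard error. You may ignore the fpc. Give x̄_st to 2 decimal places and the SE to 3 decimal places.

x̄_st = Σ W_h x̄_h = (1150·14.36 + 2800·6.26)/3950 = 8.61823
V̂(x̄_st) = Σ W_h² s_h²/n_h, with W_h = N_h/N and N = 3950:
  stratum Coastal: (1150/3950)²·4.37²/38 = 0.0425972
  stratum Inland: (2800/3950)²·2.49²/505 = 0.0061692
V̂(x̄_st) = 0.0487664
SE(x̄_st) = √0.0487664 = 0.220831

x̄_st ≈ 8.62, SE ≈ 0.221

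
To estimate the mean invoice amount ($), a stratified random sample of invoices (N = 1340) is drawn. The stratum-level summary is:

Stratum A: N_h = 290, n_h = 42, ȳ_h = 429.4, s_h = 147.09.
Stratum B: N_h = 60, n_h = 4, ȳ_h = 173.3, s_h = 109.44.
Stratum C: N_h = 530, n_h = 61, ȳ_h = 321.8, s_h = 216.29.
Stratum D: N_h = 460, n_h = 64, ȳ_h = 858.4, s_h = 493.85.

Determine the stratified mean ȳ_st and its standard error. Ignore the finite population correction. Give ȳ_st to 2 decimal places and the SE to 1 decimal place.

ȳ_st = Σ W_h ȳ_h = (290·429.4 + 60·173.3 + 530·321.8 + 460·858.4)/1340 = 522.64328
V̂(ȳ_st) = Σ W_h² s_h²/n_h, with W_h = N_h/N and N = 1340:
  stratum A: (290/1340)²·147.09²/42 = 24.127
  stratum B: (60/1340)²·109.44²/4 = 6.00323
  stratum C: (530/1340)²·216.29²/61 = 119.973
  stratum D: (460/1340)²·493.85²/64 = 449.072
V̂(ȳ_st) = 599.176
SE(ȳ_st) = √599.176 = 24.4781

ȳ_st ≈ 522.64, SE ≈ 24.5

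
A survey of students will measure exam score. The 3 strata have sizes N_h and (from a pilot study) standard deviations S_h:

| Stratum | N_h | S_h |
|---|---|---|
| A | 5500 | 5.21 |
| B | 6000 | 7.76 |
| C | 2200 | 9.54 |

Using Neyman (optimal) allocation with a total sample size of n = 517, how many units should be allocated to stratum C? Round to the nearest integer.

113

Neyman allocation: n_h = n · N_h S_h / Σ N_i S_i, with n = 517.
  stratum A: N_h·S_h = 5500·5.21 = 28655.00
  stratum B: N_h·S_h = 6000·7.76 = 46560.00
  stratum C: N_h·S_h = 2200·9.54 = 20988.00
Σ N_h S_h = 96203.00
n for stratum C = 517·20988.00/96203.00 = 112.791 → 113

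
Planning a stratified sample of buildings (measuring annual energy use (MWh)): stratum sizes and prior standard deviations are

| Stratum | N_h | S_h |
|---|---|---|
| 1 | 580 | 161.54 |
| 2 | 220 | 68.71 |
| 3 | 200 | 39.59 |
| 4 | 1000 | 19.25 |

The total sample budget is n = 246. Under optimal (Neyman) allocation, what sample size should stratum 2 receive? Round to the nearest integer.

Neyman allocation: n_h = n · N_h S_h / Σ N_i S_i, with n = 246.
  stratum 1: N_h·S_h = 580·161.54 = 93693.20
  stratum 2: N_h·S_h = 220·68.71 = 15116.20
  stratum 3: N_h·S_h = 200·39.59 = 7918.00
  stratum 4: N_h·S_h = 1000·19.25 = 19250.00
Σ N_h S_h = 135977.40
n for stratum 2 = 246·15116.20/135977.40 = 27.347 → 27

27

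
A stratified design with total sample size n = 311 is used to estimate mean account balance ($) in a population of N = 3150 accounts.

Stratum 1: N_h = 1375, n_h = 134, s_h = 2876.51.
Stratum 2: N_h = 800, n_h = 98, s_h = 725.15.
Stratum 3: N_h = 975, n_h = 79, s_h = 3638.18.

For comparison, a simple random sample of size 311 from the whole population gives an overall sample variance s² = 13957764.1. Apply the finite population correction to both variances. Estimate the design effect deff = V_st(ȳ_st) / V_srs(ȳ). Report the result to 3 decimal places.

V̂(ȳ_st) = Σ W_h² (1 − n_h/N_h) s_h²/n_h, with W_h = N_h/N and N = 3150:
  stratum 1: (1375/3150)²·(1 − 134/1375)·2876.51²/134 = 10618.9
  stratum 2: (800/3150)²·(1 − 98/800)·725.15²/98 = 303.694
  stratum 3: (975/3150)²·(1 − 79/975)·3638.18²/79 = 14751.4
V_st = 25674
V_srs = (1 − 311/3150)·13957764.1/311 = 40449.2
deff = V_st / V_srs = 25674/40449.2 = 0.6347

deff ≈ 0.635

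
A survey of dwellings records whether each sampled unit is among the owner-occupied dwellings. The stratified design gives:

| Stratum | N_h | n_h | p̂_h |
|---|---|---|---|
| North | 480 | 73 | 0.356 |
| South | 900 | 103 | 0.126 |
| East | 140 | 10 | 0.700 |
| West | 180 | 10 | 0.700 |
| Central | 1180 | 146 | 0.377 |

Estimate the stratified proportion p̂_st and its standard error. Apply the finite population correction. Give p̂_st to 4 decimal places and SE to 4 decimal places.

p̂_st ≈ 0.3310, SE ≈ 0.0233

N = 2880; stratum weights W_h = N_h/N.
p̂_st = Σ W_h p̂_h = (480·0.356 + 900·0.126 + 140·0.700 + 180·0.700 + 1180·0.377)/2880 = 0.33095
V̂(p̂_st) = Σ W_h² (1 − n_h/N_h) p̂_h(1−p̂_h)/(n_h−1):
  stratum North: (480/2880)²·(1 − 73/480)·0.356·0.644/72 = 7.49988e-05
  stratum South: (900/2880)²·(1 − 103/900)·0.126·0.874/102 = 9.33679e-05
  stratum East: (140/2880)²·(1 − 10/140)·0.700·0.300/9 = 5.11992e-05
  stratum West: (180/2880)²·(1 − 10/180)·0.700·0.300/9 = 8.60822e-05
  stratum Central: (1180/2880)²·(1 − 146/1180)·0.377·0.623/145 = 0.000238275
V̂(p̂_st) = 0.000543923; SE = √V̂ = 0.0233222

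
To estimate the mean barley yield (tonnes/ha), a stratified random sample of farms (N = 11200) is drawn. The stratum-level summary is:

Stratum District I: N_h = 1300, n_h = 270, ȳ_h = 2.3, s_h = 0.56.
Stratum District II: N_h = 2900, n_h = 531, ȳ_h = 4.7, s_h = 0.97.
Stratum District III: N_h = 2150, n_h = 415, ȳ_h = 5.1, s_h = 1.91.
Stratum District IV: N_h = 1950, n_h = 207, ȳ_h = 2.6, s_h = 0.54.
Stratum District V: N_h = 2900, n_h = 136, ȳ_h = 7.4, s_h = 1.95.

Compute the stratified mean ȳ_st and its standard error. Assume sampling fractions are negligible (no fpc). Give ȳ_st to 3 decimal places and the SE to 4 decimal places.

ȳ_st ≈ 4.832, SE ≈ 0.0487

ȳ_st = Σ W_h ȳ_h = (1300·2.3 + 2900·4.7 + 2150·5.1 + 1950·2.6 + 2900·7.4)/11200 = 4.83170
V̂(ȳ_st) = Σ W_h² s_h²/n_h, with W_h = N_h/N and N = 11200:
  stratum District I: (1300/11200)²·0.56²/270 = 1.56481e-05
  stratum District II: (2900/11200)²·0.97²/531 = 0.000118798
  stratum District III: (2150/11200)²·1.91²/415 = 0.000323936
  stratum District IV: (1950/11200)²·0.54²/207 = 4.27022e-05
  stratum District V: (2900/11200)²·1.95²/136 = 0.00187452
V̂(ȳ_st) = 0.00237561
SE(ȳ_st) = √0.00237561 = 0.0487402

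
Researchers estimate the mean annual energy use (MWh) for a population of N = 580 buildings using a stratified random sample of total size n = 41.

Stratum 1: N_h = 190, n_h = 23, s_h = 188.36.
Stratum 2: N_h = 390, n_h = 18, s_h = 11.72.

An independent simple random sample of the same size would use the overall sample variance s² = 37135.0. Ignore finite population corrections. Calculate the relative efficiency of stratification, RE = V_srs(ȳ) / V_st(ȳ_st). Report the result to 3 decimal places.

RE ≈ 5.360

V̂(ȳ_st) = Σ W_h² s_h²/n_h, with W_h = N_h/N and N = 580:
  stratum 1: (190/580)²·188.36²/23 = 165.539
  stratum 2: (390/580)²·11.72²/18 = 3.45029
V_st = 168.989
V_srs = s²/n = 37135.0/41 = 905.732
Relative efficiency = V_srs / V_st = 905.732/168.989 = 5.3597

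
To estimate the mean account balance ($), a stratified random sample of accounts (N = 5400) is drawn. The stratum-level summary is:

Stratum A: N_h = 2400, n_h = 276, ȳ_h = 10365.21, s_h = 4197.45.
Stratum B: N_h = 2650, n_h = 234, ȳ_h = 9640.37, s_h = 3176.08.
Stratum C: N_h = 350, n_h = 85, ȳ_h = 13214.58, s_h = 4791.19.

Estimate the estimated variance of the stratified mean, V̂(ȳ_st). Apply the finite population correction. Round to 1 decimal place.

V̂(ȳ_st) ≈ 21483.4

V̂(ȳ_st) = Σ W_h² (1 − n_h/N_h) s_h²/n_h, with W_h = N_h/N and N = 5400:
  stratum A: (2400/5400)²·(1 − 276/2400)·4197.45²/276 = 11159.4
  stratum B: (2650/5400)²·(1 − 234/2650)·3176.08²/234 = 9465.04
  stratum C: (350/5400)²·(1 − 85/350)·4791.19²/85 = 859.002
V̂(ȳ_st) = 21483.4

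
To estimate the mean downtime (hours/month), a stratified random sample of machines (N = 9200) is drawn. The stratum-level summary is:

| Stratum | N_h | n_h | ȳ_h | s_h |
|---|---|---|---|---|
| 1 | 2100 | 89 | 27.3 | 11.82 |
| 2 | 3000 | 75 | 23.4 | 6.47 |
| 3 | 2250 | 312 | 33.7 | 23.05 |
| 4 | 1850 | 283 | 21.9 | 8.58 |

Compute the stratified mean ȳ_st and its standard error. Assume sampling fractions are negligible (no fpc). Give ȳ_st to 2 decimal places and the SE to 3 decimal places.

ȳ_st = Σ W_h ȳ_h = (2100·27.3 + 3000·23.4 + 2250·33.7 + 1850·21.9)/9200 = 26.50761
V̂(ȳ_st) = Σ W_h² s_h²/n_h, with W_h = N_h/N and N = 9200:
  stratum 1: (2100/9200)²·11.82²/89 = 0.0817914
  stratum 2: (3000/9200)²·6.47²/75 = 0.0593491
  stratum 3: (2250/9200)²·23.05²/312 = 0.101854
  stratum 4: (1850/9200)²·8.58²/283 = 0.0105186
V̂(ȳ_st) = 0.253513
SE(ȳ_st) = √0.253513 = 0.503501

ȳ_st ≈ 26.51, SE ≈ 0.504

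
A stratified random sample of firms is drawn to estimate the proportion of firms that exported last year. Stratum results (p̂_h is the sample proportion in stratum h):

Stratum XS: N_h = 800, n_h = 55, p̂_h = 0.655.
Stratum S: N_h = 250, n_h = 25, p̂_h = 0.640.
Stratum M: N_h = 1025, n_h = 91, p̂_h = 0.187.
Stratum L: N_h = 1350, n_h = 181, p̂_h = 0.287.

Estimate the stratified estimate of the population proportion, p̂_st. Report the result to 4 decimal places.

N = 3425; stratum weights W_h = N_h/N.
p̂_st = Σ W_h p̂_h = (800·0.655 + 250·0.640 + 1025·0.187 + 1350·0.287)/3425 = 0.36880

p̂_st ≈ 0.3688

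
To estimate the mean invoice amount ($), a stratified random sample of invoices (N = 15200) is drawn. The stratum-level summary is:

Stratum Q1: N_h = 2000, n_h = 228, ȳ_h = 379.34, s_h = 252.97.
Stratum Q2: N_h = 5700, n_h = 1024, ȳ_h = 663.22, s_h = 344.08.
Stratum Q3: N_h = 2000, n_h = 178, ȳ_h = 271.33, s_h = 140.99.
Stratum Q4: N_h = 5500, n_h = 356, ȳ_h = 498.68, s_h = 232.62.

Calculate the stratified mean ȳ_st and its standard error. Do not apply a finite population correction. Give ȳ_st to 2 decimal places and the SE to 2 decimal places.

ȳ_st = Σ W_h ȳ_h = (2000·379.34 + 5700·663.22 + 2000·271.33 + 5500·498.68)/15200 = 514.76539
V̂(ȳ_st) = Σ W_h² s_h²/n_h, with W_h = N_h/N and N = 15200:
  stratum Q1: (2000/15200)²·252.97²/228 = 4.85933
  stratum Q2: (5700/15200)²·344.08²/1024 = 16.2585
  stratum Q3: (2000/15200)²·140.99²/178 = 1.93343
  stratum Q4: (5500/15200)²·232.62²/356 = 19.9013
V̂(ȳ_st) = 42.9526
SE(ȳ_st) = √42.9526 = 6.55383

ȳ_st ≈ 514.77, SE ≈ 6.55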